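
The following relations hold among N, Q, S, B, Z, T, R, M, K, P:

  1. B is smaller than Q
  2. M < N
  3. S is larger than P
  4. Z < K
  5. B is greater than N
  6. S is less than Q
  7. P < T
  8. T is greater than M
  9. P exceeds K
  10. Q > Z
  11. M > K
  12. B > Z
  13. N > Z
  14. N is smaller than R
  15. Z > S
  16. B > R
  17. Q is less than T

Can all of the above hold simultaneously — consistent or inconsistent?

We have K < P stated directly, yet also P < S < Z < K by chaining the others — so P < K. Contradiction.

inconsistent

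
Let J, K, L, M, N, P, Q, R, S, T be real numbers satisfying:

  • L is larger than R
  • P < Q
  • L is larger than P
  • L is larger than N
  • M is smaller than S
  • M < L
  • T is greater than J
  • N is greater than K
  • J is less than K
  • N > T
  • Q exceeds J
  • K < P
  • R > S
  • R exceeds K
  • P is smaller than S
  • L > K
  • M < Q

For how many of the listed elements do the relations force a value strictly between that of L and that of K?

4

The relations place K below L. An element lies strictly between them when it is forced above K and also forced below L.
Above K: {P, Q, S, N, R}. Below L: {J, M, P, T, S, N, R}.
Intersection: {P, S, N, R} — 4.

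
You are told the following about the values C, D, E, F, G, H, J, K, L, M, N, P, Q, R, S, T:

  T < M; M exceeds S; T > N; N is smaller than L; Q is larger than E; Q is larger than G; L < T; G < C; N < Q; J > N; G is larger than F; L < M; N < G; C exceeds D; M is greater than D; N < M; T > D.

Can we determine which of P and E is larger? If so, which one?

undetermined

Following every chain through P: nothing is chained to P.
E is not reached, and no chain runs the other way from E to P.
So the given relations leave the order of P and E undetermined.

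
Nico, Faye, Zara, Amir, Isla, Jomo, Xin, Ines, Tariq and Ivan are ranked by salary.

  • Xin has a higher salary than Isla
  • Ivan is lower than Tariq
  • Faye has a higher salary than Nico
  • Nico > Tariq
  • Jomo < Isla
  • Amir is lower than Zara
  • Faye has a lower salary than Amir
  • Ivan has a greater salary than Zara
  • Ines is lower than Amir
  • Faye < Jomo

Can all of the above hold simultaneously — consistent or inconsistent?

Chaining the given relations yields Amir < Zara < Ivan < Tariq < Nico < Faye, so Amir < Faye. But one relation states Faye < Amir. These cannot both hold.

inconsistent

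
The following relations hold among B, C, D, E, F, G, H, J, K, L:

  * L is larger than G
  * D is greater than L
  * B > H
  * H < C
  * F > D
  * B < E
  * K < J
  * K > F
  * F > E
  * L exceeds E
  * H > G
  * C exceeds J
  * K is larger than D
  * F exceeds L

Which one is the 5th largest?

Chaining the given pairs: G < H < B < E < L < D < F < K < J < C.
Counting 5 from the largest end gives D.

D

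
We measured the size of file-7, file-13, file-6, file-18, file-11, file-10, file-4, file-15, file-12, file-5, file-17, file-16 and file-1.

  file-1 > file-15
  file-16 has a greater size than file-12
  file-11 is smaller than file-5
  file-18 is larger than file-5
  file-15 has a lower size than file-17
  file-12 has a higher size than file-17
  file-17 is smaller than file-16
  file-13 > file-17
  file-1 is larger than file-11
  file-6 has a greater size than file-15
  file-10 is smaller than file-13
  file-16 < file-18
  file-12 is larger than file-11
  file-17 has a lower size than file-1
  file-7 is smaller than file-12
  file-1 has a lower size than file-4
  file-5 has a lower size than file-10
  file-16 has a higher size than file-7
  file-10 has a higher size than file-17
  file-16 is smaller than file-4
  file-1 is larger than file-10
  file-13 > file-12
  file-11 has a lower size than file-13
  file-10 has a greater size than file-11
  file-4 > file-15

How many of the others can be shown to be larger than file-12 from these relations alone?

4

From file-12 the given relations immediately reach file-16, file-13.
From those, file-18, file-4 — 4 in total.
No other element is forced above file-12 by the given relations, so the count is 4.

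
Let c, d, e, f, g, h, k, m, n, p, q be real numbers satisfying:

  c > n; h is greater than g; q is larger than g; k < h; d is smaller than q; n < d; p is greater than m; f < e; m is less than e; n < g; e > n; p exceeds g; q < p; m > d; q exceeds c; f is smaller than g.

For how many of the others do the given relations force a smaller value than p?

Directly below p: g, q, m.
One step further: f, n, d, c (7 so far).
No other element is forced below p by the given relations, so the count is 7.

7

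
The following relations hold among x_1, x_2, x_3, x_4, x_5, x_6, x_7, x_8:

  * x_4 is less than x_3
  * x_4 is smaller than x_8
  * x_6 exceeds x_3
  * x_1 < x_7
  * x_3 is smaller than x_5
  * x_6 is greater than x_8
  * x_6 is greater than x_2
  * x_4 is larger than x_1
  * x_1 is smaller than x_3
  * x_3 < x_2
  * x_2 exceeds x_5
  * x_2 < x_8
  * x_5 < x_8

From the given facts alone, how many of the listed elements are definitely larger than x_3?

4

Directly above x_3: x_5, x_2, x_6.
One step further: x_8 (4 so far).
Nothing else is reachable above x_3; 4 in all.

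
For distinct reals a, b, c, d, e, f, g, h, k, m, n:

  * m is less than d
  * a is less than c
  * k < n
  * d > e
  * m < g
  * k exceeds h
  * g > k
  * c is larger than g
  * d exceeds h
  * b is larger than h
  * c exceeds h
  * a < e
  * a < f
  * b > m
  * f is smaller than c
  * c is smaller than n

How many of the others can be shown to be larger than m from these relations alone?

Directly above m: d, g, b.
One step further: c (4 so far).
One step further: n (5 so far).
No other element is forced above m by the given relations, so the count is 5.

5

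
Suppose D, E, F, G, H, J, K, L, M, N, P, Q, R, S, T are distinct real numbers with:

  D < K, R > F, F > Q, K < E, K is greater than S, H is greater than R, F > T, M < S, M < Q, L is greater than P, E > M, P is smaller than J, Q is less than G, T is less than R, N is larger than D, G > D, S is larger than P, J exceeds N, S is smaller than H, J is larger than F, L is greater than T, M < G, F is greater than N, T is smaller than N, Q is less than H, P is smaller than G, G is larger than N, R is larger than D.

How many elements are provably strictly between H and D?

3

Chaining upward from D reaches: N, K, F, R, G, E, J.
Chaining downward from H reaches: P, T, M, N, S, Q, F, R.
Strictly between D and H are those in both lists: N, F, R — 3 elements.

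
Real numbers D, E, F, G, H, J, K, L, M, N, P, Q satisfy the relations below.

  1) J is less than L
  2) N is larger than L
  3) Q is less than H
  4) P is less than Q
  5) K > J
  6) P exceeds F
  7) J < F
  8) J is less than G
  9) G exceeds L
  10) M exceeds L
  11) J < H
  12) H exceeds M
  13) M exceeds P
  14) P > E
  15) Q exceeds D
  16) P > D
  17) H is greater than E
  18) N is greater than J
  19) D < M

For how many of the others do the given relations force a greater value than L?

From L the given relations immediately reach M, G, N.
From those, H — 4 in total.
Nothing else is reachable above L; 4 in all.

4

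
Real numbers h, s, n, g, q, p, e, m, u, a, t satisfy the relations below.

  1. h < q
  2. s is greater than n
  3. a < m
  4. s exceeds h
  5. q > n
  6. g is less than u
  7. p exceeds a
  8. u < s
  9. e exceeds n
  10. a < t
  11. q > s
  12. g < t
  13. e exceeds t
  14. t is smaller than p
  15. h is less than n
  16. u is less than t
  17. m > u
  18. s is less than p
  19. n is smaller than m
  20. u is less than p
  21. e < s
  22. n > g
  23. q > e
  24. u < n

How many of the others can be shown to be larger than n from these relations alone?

Directly above n: e, s, q, m.
One step further: p (5 so far).
No other element is forced above n by the given relations, so the count is 5.

5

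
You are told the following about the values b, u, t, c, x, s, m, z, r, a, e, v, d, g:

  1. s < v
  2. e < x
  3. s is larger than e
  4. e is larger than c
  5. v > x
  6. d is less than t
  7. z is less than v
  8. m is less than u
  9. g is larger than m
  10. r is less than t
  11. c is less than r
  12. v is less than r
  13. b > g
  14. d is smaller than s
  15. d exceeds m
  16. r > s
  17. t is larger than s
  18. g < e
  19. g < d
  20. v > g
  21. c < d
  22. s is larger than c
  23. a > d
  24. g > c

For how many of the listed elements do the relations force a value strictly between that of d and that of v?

Chaining upward from d reaches: a, s, r, t.
Chaining downward from v reaches: z, m, c, g, e, s, x.
Strictly between d and v are those in both lists: s — 1 element.

1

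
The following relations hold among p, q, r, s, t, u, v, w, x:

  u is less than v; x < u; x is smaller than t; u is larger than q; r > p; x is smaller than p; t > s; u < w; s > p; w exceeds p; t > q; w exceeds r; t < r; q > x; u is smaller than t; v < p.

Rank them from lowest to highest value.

x < q < u < v < p < s < t < r < w

Each adjacent pair is fixed by a given relation: x < q; q < u; u < v; v < p; p < s; s < t; t < r; r < w. Chaining them end to end gives the full order.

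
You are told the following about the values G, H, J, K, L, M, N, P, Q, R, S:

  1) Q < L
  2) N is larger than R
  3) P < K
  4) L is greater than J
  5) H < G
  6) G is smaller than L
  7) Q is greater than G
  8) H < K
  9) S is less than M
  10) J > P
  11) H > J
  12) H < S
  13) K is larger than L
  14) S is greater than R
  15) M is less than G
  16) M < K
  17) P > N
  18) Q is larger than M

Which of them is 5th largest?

M

Piecing the relations together gives one ordering: R < N < P < J < H < S < M < G < Q < L < K.
The 5th largest is M.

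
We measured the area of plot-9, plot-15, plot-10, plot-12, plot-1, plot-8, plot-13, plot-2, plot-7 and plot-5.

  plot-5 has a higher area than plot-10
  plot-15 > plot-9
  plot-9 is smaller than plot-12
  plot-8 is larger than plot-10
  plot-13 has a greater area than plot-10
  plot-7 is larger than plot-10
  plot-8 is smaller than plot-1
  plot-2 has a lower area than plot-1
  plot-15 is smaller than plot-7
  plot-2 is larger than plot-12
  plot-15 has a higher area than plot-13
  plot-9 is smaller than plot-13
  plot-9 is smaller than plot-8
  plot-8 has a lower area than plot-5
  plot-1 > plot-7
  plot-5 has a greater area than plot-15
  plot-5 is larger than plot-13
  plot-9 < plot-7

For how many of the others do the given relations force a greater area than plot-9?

Directly above plot-9: plot-13, plot-12, plot-15, plot-7, plot-8.
One step further: plot-2, plot-1, plot-5 (8 so far).
No other element is forced above plot-9 by the given relations, so the count is 8.

8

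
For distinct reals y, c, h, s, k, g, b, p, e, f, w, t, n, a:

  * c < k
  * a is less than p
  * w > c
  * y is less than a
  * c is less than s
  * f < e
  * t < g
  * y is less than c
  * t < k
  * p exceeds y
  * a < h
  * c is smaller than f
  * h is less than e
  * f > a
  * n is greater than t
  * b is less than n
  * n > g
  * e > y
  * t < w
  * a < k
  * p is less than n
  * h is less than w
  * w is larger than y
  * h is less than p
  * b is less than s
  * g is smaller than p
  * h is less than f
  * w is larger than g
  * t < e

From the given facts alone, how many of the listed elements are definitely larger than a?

The elements the relations force above a are h, w, f, e, k, p, n — no chain reaches any other.
That is 7.

7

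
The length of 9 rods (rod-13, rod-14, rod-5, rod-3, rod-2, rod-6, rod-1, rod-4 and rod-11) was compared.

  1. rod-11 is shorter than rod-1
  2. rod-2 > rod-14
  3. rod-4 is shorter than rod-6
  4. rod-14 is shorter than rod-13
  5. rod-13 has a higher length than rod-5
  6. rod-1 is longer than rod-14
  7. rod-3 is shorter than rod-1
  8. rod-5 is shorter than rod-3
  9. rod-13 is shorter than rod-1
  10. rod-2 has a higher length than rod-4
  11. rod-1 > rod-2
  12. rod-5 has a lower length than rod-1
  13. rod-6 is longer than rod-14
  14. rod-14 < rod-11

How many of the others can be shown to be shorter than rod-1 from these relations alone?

7

From rod-1 the given relations immediately reach rod-14, rod-5, rod-11, rod-13, rod-3, rod-2.
From those, rod-4 — 7 in total.
Nothing else is reachable below rod-1; 7 in all.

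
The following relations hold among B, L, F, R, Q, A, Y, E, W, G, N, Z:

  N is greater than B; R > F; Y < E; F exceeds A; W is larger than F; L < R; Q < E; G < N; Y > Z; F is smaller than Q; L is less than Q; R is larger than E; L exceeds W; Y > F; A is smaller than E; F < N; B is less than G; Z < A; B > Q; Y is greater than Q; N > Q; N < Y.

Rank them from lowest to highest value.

Z < A < F < W < L < Q < B < G < N < Y < E < R

The consecutive links are each given: Z < A; A < F; F < W; W < L; L < Q; Q < B; B < G; G < N; N < Y; Y < E; E < R.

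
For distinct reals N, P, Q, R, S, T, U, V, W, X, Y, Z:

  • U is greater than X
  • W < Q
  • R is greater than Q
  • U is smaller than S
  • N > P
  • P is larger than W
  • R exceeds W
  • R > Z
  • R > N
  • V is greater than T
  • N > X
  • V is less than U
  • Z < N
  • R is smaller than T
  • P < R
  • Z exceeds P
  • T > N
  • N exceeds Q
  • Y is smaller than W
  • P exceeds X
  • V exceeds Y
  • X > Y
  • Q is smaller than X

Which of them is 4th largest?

The consecutive relations fix a unique order: Y < W < Q < X < P < Z < N < R < T < V < U < S.
The 4th largest is T.

T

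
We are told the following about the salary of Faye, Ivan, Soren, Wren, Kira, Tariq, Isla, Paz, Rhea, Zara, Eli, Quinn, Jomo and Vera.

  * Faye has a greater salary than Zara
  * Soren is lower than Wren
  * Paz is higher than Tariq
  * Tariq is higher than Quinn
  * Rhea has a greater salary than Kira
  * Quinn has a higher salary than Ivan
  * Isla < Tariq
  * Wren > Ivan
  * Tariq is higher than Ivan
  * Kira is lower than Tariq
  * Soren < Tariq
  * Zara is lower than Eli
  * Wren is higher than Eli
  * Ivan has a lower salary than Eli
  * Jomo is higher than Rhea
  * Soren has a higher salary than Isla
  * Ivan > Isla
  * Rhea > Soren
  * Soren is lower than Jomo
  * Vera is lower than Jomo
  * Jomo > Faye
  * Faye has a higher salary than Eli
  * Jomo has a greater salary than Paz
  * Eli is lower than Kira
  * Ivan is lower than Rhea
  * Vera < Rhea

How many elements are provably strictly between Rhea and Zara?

Chaining upward from Zara reaches: Eli, Wren, Kira, Faye, Tariq, Paz, Jomo.
Chaining downward from Rhea reaches: Isla, Vera, Ivan, Soren, Eli, Kira.
Strictly between Zara and Rhea are those in both lists: Eli, Kira — 2 elements.

2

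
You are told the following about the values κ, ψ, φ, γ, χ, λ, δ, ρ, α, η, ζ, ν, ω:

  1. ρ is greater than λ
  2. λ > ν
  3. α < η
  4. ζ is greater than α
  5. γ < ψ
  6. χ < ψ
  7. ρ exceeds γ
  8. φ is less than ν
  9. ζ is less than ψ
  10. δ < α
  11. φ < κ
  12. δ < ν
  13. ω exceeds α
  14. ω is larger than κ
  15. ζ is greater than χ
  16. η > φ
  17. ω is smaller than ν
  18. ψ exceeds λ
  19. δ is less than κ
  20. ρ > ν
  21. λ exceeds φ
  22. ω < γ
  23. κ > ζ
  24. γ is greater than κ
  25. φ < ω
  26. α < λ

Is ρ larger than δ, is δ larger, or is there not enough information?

ρ

δ < α and α < ζ give δ < ζ.
Then ζ < κ extends the chain to κ.
With κ < ω: δ < α < ζ < κ < ω.
With ω < ν: δ < α < ζ < κ < ω < ν.
With ν < λ: δ < α < ζ < κ < ω < ν < λ.
Then λ < ρ extends the chain to ρ.
So ρ is larger.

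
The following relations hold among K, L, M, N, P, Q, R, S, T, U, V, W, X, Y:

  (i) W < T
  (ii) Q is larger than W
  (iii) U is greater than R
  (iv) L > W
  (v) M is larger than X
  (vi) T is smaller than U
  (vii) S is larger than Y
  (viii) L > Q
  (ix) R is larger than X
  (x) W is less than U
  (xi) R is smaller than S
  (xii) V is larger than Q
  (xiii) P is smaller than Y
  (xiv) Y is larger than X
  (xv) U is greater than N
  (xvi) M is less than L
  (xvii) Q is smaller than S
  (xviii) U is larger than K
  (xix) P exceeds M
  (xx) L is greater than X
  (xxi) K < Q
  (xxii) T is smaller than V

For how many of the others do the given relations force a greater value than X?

7

Directly above X: R, M, Y, L.
One step further: P, U, S (7 so far).
Nothing else is reachable above X; 7 in all.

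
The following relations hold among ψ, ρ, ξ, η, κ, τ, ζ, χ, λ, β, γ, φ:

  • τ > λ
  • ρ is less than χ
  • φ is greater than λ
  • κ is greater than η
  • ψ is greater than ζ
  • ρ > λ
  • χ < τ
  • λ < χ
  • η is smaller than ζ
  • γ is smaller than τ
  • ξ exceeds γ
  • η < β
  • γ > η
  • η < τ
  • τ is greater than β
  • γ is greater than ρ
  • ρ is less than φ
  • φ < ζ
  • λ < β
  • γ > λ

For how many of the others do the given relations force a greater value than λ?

Directly above λ: ρ, γ, χ, β, τ, φ.
One step further: ξ, ζ (8 so far).
One step further: ψ (9 so far).
Nothing else is reachable above λ; 9 in all.

9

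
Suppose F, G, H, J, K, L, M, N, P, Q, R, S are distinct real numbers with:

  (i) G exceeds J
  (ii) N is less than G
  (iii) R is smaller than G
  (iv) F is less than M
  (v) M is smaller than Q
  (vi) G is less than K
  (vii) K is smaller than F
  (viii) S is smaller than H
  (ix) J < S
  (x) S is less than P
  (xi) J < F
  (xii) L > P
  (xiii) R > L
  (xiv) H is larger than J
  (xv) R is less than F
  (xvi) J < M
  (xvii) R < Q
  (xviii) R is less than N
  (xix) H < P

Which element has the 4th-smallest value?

P

Chaining the given pairs: J < S < H < P < L < R < N < G < K < F < M < Q.
Counting 4 from the smallest end gives P.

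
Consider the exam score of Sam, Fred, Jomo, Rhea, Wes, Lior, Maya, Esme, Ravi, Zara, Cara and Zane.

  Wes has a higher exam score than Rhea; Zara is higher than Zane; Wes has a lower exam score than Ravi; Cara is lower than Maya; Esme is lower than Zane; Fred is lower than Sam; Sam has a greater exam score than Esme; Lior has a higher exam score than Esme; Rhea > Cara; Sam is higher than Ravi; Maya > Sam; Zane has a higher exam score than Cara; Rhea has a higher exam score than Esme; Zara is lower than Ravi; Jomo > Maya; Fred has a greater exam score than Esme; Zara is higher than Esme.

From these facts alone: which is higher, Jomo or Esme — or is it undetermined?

Esme < Zane and Zane < Zara give Esme < Zara.
Then Zara < Ravi extends the chain to Ravi.
With Ravi < Sam: Esme < Zane < Zara < Ravi < Sam.
With Sam < Maya: Esme < Zane < Zara < Ravi < Sam < Maya.
With Maya < Jomo: Esme < Zane < Zara < Ravi < Sam < Maya < Jomo.
So Jomo is higher.

Jomo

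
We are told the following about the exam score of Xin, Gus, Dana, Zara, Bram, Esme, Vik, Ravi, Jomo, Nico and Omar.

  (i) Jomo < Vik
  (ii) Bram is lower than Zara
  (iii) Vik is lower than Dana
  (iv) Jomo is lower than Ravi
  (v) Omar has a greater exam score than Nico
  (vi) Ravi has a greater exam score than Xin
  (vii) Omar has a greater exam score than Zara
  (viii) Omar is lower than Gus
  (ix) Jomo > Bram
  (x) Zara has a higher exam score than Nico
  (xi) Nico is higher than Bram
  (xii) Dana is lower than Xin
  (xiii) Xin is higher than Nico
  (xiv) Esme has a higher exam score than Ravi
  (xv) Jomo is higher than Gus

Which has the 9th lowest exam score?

The consecutive relations fix a unique order: Bram < Nico < Zara < Omar < Gus < Jomo < Vik < Dana < Xin < Ravi < Esme.
Counting 9 from the smallest end gives Xin.

Xin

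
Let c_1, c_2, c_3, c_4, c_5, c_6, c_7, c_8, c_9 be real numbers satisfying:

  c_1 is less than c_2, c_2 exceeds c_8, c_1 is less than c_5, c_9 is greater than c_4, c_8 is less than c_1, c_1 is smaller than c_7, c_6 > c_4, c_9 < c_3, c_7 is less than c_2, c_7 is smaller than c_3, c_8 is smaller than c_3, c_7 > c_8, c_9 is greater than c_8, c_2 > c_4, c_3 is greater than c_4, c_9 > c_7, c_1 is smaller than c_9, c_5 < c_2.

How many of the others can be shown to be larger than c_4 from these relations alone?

The elements the relations force above c_4 are c_9, c_3, c_6, c_2 — no chain reaches any other.
That is 4.

4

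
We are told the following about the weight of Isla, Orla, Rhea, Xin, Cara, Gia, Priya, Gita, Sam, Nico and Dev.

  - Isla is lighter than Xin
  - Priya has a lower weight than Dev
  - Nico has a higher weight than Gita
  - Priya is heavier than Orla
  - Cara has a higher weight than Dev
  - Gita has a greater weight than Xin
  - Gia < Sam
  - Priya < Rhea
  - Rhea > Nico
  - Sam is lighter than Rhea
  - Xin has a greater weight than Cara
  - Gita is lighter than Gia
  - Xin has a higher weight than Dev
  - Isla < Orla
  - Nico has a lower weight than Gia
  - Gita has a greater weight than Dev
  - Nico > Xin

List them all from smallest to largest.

Each adjacent pair is fixed by a given relation: Isla < Orla; Orla < Priya; Priya < Dev; Dev < Cara; Cara < Xin; Xin < Gita; Gita < Nico; Nico < Gia; Gia < Sam; Sam < Rhea. Chaining them end to end gives the full order.

Isla < Orla < Priya < Dev < Cara < Xin < Gita < Nico < Gia < Sam < Rhea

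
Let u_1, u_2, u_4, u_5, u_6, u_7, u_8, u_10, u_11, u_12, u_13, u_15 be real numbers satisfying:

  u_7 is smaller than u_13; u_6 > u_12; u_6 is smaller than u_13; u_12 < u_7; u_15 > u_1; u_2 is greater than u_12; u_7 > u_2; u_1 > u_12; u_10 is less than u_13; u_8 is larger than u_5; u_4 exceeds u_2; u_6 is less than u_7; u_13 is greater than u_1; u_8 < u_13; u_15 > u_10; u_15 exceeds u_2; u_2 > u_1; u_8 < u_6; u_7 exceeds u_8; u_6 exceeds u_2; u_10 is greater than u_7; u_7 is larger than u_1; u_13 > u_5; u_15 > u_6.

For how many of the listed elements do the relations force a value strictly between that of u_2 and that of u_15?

3

The relations place u_2 below u_15. An element lies strictly between them when it is forced above u_2 and also forced below u_15.
Above u_2: {u_4, u_6, u_7, u_10, u_13}. Below u_15: {u_5, u_12, u_1, u_8, u_6, u_7, u_10}.
Intersection: {u_6, u_7, u_10} — 3.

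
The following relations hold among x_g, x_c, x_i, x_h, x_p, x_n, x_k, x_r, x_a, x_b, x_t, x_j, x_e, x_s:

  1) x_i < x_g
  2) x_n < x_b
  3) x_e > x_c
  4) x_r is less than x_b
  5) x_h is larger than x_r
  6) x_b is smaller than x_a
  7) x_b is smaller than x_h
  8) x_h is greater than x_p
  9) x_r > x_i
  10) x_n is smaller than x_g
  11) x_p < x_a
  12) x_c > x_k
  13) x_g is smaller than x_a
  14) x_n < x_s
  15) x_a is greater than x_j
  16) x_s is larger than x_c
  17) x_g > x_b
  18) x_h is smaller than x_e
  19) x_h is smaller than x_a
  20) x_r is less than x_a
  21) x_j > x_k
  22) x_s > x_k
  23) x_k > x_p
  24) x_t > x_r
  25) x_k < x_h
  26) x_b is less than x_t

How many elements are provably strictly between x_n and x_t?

The relations place x_n below x_t. An element lies strictly between them when it is forced above x_n and also forced below x_t.
Above x_n: {x_b, x_g, x_h, x_a, x_e, x_s}. Below x_t: {x_i, x_r, x_b}.
Intersection: {x_b} — 1.

1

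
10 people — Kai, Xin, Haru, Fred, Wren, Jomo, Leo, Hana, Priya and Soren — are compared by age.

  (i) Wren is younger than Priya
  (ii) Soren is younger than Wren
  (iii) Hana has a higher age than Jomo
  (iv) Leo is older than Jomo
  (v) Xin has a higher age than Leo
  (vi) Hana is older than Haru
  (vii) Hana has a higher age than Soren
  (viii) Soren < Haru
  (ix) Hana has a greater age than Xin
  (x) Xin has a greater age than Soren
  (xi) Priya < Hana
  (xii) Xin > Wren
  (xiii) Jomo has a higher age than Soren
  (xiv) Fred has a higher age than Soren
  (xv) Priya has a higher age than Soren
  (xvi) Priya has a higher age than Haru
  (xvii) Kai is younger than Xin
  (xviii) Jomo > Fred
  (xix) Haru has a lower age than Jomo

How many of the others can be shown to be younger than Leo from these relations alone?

From Leo the given relations immediately reach Jomo.
From those, Soren, Fred, Haru — 4 in total.
Nothing else is reachable below Leo; 4 in all.

4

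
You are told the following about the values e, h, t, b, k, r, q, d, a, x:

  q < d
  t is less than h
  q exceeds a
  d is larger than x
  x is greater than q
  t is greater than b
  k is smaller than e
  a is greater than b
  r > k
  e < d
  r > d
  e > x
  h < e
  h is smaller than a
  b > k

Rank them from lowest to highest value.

k < b < t < h < a < q < x < e < d < r

Nothing is placed below k, so it is least; from there k < b; b < t; t < h; h < a; a < q; q < x; x < e; e < d; d < r, each given directly.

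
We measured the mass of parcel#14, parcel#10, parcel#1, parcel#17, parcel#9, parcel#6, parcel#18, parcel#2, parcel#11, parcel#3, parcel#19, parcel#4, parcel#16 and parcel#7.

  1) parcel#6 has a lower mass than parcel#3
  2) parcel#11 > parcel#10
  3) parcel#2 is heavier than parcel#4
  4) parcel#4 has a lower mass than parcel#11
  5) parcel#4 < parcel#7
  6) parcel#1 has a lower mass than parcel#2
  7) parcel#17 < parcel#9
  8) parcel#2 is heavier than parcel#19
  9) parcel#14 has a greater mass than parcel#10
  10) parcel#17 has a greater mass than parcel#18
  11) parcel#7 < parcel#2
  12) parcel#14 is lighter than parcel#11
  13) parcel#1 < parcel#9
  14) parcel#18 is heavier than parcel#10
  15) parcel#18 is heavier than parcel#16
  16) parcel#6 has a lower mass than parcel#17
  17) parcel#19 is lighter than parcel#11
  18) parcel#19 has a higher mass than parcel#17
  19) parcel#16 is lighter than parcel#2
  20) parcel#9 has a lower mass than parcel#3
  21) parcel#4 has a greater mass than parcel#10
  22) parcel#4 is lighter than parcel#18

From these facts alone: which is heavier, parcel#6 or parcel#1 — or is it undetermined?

Following every chain through parcel#6: above parcel#6 we get parcel#17, parcel#9, parcel#19, parcel#2, parcel#3, parcel#11.
parcel#1 is not reached, and no chain runs the other way from parcel#1 to parcel#6.
So the given relations leave the order of parcel#6 and parcel#1 undetermined.

undetermined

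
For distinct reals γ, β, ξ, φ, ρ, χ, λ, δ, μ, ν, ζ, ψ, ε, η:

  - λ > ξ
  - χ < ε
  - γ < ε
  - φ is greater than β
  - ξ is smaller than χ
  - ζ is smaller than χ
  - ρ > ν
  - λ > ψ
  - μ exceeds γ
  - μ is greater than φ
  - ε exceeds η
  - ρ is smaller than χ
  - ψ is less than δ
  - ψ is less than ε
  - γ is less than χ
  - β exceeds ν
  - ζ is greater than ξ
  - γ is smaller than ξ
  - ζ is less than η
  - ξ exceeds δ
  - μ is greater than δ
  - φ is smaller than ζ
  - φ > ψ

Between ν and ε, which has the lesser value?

Link the given pairs in sequence: ν < β; β < φ; φ < ζ; ζ < η; η < ε.
Together: ν < β < φ < ζ < η < ε.
So ν < ε; ν is the smaller of the two.

ν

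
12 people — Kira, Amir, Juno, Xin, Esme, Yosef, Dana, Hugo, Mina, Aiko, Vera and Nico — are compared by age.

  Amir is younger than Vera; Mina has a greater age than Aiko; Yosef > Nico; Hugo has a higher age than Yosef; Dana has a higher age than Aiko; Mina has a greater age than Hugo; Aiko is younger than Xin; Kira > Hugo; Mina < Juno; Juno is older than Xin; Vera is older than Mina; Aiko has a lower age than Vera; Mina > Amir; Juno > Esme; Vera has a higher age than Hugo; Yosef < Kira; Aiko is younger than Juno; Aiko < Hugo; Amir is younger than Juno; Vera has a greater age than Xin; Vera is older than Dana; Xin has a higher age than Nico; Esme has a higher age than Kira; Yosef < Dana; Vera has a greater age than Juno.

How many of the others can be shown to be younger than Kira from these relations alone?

4

Directly below Kira: Yosef, Hugo.
One step further: Nico, Aiko (4 so far).
No other element is forced below Kira by the given relations, so the count is 4.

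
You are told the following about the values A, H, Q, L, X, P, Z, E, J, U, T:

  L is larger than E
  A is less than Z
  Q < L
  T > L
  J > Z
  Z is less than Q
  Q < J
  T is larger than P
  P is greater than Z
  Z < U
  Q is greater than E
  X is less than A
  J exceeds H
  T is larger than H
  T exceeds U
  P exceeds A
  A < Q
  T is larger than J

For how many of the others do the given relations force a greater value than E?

4

The elements the relations force above E are Q, J, L, T — no chain reaches any other.
That is 4.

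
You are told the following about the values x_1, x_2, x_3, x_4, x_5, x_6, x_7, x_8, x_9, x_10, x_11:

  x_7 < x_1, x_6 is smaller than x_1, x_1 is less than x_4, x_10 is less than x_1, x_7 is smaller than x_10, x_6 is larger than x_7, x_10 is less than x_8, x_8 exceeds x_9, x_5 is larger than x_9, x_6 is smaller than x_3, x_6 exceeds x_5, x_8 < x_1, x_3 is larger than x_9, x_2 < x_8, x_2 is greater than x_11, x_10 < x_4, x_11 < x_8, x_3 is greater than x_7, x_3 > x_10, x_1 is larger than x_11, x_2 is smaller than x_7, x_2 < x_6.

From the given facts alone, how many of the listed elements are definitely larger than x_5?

4

The elements the relations force above x_5 are x_6, x_3, x_1, x_4 — no chain reaches any other.
That is 4.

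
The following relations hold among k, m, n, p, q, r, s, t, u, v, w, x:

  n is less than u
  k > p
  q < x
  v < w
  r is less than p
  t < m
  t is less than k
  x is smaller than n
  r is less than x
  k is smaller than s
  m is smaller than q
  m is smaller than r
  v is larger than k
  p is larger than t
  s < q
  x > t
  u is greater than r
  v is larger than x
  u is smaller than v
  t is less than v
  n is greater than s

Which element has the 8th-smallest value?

Piecing the relations together gives one ordering: t < m < r < p < k < s < q < x < n < u < v < w.
Counting 8 from the smallest end gives x.

x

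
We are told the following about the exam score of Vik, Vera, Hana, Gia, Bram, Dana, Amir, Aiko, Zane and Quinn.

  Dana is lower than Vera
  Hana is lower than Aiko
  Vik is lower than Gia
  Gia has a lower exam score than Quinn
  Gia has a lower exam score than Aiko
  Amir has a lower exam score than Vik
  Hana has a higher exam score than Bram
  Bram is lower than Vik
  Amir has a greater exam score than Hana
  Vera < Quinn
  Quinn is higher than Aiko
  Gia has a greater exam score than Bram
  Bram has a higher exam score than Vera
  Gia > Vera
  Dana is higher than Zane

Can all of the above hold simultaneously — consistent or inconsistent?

Every relation is compatible with Zane < Dana < Vera < Bram < Hana < Amir < Vik < Gia < Aiko < Quinn; the set is consistent.

consistent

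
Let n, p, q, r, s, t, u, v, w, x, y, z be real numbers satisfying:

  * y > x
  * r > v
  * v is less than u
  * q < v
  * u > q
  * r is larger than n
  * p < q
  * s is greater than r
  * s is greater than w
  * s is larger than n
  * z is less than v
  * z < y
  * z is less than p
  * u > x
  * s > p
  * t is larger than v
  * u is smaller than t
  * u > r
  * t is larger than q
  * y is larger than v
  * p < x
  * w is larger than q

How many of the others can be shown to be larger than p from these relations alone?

From p the given relations immediately reach q, x, s.
From those, v, u, w, y, t — 8 in total.
From those, r — 9 in total.
No other element is forced above p by the given relations, so the count is 9.

9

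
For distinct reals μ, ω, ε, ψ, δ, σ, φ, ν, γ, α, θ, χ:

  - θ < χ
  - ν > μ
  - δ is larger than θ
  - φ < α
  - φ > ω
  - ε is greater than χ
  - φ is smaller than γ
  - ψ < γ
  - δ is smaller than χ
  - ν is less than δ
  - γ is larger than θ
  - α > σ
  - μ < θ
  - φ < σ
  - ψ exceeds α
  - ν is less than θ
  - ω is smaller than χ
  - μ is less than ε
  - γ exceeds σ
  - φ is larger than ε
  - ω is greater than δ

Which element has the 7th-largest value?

Chaining the given pairs: μ < ν < θ < δ < ω < χ < ε < φ < σ < α < ψ < γ.
Counting 7 from the largest end gives χ.

χ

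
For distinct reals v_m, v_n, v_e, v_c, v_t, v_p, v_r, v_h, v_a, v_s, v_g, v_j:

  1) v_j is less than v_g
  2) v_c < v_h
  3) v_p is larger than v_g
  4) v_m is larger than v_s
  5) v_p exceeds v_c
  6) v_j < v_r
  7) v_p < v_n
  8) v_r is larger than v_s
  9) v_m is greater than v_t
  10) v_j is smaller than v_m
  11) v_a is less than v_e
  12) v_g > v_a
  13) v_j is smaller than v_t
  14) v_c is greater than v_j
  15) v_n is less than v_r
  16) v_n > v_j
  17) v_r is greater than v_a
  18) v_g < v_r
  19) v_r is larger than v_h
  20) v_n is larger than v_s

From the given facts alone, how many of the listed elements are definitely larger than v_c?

4

From v_c the given relations immediately reach v_p, v_h.
From those, v_n, v_r — 4 in total.
Nothing else is reachable above v_c; 4 in all.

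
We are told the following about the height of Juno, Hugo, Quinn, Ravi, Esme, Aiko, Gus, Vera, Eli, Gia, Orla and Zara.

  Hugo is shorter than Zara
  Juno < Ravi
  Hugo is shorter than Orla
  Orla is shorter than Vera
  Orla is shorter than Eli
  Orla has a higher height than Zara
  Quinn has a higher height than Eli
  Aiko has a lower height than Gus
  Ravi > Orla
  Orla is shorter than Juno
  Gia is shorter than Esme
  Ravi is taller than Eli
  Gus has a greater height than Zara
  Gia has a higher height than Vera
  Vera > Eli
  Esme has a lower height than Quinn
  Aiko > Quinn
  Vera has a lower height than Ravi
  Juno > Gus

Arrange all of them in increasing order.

Nothing is placed below Hugo, so it is least; from there Hugo < Zara; Zara < Orla; Orla < Eli; Eli < Vera; Vera < Gia; Gia < Esme; Esme < Quinn; Quinn < Aiko; Aiko < Gus; Gus < Juno; Juno < Ravi, each given directly.

Hugo < Zara < Orla < Eli < Vera < Gia < Esme < Quinn < Aiko < Gus < Juno < Ravi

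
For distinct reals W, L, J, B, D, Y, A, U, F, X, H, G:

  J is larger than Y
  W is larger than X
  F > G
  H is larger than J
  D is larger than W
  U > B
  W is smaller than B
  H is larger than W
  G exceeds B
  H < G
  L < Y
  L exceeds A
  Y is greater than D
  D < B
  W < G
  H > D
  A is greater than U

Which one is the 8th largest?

Chaining the given pairs: X < W < D < B < U < A < L < Y < J < H < G < F.
Counting 8 from the largest end gives U.

U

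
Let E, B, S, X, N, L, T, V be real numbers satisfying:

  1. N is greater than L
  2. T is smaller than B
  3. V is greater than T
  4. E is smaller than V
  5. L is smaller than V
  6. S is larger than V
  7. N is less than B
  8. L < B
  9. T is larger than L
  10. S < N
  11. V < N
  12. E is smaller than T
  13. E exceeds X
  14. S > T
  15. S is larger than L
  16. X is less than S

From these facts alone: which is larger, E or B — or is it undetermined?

E < T and T < V give E < V.
Then V < S extends the chain to S.
With S < N: E < T < V < S < N.
With N < B: E < T < V < S < N < B.
So B is larger.

B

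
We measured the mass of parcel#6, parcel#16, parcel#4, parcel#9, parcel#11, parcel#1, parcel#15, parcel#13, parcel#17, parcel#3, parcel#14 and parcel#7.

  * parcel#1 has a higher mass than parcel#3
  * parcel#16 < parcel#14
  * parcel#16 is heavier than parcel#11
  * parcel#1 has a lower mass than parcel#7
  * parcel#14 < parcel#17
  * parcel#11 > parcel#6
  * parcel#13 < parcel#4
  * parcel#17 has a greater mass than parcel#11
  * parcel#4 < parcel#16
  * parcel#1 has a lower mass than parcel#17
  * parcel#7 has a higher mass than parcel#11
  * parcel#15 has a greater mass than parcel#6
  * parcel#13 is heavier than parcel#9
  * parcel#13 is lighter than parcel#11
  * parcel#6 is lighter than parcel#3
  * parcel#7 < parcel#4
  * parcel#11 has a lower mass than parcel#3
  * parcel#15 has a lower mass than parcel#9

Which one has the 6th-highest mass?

parcel#1

Chaining the given pairs: parcel#6 < parcel#15 < parcel#9 < parcel#13 < parcel#11 < parcel#3 < parcel#1 < parcel#7 < parcel#4 < parcel#16 < parcel#14 < parcel#17.
The 6th largest is parcel#1.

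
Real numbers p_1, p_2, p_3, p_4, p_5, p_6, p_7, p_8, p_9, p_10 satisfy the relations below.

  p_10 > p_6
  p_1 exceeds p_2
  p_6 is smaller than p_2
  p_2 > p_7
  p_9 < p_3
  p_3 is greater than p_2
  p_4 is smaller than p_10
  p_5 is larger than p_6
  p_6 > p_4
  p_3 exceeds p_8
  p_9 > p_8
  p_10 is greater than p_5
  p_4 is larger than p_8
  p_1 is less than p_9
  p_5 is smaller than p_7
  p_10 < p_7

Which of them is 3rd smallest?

Chaining the given pairs: p_8 < p_4 < p_6 < p_5 < p_10 < p_7 < p_2 < p_1 < p_9 < p_3.
The 3rd smallest is p_6.

p_6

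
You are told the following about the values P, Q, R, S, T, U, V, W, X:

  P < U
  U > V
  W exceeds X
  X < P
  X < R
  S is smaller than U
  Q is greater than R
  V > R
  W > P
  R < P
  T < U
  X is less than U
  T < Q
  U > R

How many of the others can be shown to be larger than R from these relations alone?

5

From R the given relations immediately reach P, Q, V, U.
From those, W — 5 in total.
No other element is forced above R by the given relations, so the count is 5.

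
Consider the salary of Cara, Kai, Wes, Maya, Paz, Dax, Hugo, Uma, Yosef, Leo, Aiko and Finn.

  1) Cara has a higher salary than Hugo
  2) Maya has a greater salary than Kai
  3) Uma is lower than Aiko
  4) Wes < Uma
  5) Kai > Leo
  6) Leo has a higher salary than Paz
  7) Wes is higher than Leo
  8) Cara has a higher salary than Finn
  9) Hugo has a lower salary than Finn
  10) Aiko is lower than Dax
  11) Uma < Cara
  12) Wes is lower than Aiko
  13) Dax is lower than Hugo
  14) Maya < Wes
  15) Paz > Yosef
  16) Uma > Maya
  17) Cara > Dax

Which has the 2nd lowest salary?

Paz

The consecutive relations fix a unique order: Yosef < Paz < Leo < Kai < Maya < Wes < Uma < Aiko < Dax < Hugo < Finn < Cara.
Counting 2 from the smallest end gives Paz.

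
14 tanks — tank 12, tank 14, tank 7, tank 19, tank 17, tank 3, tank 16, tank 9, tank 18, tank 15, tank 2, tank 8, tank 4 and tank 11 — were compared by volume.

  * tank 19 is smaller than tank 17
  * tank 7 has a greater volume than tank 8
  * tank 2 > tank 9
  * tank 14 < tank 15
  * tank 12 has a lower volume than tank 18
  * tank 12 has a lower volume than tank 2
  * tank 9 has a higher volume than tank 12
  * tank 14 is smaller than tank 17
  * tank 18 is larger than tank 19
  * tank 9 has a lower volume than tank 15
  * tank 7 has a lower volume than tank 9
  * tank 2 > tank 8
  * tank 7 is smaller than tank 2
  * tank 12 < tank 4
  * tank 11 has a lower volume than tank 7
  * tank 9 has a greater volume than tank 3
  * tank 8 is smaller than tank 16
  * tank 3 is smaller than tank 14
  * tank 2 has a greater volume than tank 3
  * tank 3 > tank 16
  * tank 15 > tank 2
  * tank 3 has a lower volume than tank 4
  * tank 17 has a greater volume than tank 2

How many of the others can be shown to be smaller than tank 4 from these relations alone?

Directly below tank 4: tank 12, tank 3.
One step further: tank 16 (3 so far).
One step further: tank 8 (4 so far).
Nothing else is reachable below tank 4; 4 in all.

4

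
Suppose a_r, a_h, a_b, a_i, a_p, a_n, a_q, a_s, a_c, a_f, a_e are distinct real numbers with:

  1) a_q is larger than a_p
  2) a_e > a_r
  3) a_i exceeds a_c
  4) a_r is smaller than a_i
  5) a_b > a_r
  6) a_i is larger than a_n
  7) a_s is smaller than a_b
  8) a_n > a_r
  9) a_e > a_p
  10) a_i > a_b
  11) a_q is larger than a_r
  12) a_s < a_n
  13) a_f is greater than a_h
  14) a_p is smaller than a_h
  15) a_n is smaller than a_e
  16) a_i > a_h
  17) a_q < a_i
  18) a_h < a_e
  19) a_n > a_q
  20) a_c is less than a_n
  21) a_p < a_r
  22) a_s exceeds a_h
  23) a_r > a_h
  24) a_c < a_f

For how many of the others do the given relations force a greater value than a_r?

The elements the relations force above a_r are a_b, a_q, a_n, a_i, a_e — no chain reaches any other.
That is 5.

5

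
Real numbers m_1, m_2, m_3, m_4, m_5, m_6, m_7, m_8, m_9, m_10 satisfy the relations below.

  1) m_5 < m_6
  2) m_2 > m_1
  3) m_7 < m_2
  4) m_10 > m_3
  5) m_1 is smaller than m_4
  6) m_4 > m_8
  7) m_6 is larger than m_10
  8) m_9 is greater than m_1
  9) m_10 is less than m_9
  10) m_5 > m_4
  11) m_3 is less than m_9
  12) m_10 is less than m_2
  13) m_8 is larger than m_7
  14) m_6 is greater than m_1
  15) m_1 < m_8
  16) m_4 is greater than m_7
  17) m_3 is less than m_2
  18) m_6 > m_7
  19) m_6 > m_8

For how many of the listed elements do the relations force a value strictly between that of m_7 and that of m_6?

3

The relations place m_7 below m_6. An element lies strictly between them when it is forced above m_7 and also forced below m_6.
Above m_7: {m_8, m_4, m_2, m_5}. Below m_6: {m_1, m_3, m_10, m_8, m_4, m_5}.
Intersection: {m_8, m_4, m_5} — 3.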